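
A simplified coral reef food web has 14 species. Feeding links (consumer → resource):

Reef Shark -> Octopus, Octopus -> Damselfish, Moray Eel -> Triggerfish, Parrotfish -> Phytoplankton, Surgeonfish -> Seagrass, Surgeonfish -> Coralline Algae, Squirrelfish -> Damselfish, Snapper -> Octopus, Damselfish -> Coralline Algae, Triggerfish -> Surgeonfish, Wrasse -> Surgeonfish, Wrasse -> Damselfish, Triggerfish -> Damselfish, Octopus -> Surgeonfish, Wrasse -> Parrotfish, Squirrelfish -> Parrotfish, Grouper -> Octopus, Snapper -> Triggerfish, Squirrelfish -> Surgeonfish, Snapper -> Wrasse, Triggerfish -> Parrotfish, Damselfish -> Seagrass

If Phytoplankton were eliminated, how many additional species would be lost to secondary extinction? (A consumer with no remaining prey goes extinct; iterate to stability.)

1

Remove Phytoplankton.
Round 1: Parrotfish (all prey gone) → extinct.
No further losses. Total secondary extinctions: 1.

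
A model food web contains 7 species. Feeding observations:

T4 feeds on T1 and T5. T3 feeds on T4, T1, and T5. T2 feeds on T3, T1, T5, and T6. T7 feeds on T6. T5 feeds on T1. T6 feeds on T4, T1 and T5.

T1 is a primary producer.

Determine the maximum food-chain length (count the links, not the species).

4 links

One longest chain: T1 → T5 → T4 → T6 → T2.
It has 5 species and 4 links.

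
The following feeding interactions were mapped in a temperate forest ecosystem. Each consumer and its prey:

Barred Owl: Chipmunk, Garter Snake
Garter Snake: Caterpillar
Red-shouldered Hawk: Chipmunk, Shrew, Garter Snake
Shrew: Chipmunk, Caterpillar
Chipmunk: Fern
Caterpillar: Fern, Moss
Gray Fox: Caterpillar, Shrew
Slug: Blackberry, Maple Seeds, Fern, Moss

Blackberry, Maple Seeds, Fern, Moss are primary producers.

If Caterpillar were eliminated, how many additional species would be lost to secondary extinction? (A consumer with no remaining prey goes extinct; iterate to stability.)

1

Remove Caterpillar.
Round 1: Garter Snake (all prey gone) → extinct.
No further losses. Total secondary extinctions: 1.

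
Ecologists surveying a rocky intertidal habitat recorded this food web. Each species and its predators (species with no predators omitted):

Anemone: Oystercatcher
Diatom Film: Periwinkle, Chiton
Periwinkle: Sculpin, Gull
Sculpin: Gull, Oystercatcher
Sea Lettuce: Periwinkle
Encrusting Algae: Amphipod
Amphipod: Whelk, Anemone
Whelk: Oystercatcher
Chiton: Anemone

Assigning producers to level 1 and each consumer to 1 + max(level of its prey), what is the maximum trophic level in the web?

Producers (level 1): Diatom Film, Encrusting Algae, Sea Lettuce.
Diatom Film → Periwinkle → Sculpin → Gull gives Gull level 4.
No species has a prey at level 4, so no species reaches level 5.

4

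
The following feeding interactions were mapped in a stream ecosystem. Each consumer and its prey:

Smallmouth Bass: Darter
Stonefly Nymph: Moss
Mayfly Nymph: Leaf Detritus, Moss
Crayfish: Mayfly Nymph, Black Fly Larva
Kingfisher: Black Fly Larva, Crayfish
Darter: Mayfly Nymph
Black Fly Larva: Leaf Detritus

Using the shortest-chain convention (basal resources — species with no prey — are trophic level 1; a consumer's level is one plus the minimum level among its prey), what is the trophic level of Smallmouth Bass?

Trophic level 4

Leaf Detritus has no prey (basal) → level 1.
Mayfly Nymph eats Leaf Detritus → level 2.
Darter eats Mayfly Nymph → level 3.
Smallmouth Bass eats Darter → level 4.
No prey of Smallmouth Bass is below level 3, so 4 is the minimum.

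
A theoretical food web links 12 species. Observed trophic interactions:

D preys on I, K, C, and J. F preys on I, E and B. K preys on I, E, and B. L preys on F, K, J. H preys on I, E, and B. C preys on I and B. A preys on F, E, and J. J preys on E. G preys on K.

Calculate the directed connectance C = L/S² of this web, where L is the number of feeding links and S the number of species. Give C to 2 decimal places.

C = 0.16

The web has S = 12 species and L = 23 feeding links.
C = L / S² = 23 / 144 = 0.1597 ≈ 0.16.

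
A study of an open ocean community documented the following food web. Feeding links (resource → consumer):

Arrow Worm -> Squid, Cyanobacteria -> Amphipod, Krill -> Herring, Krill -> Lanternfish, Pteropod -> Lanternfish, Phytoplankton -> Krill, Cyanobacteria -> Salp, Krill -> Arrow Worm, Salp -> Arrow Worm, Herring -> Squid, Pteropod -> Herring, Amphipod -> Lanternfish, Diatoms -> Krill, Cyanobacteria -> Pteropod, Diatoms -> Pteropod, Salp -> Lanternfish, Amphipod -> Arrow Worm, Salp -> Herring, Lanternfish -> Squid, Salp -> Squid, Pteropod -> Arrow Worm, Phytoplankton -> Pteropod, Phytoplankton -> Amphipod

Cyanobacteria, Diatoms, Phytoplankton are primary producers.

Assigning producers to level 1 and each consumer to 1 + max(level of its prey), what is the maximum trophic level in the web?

4

Producers (level 1): Cyanobacteria, Diatoms, Phytoplankton.
Cyanobacteria → Salp → Lanternfish → Squid gives Squid level 4.
No species has a prey at level 4, so no species reaches level 5.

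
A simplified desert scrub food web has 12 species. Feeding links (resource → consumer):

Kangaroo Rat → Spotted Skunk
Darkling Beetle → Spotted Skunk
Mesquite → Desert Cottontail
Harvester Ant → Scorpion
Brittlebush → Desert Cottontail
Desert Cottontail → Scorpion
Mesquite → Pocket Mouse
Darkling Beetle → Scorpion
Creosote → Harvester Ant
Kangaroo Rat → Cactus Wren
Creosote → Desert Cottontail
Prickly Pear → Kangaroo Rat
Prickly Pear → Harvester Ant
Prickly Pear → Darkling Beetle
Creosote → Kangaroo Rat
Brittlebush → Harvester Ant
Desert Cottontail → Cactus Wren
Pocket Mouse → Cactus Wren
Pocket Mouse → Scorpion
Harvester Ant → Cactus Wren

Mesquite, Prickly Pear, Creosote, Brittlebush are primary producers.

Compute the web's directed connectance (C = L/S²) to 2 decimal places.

The web has S = 12 species and L = 20 feeding links.
C = L / S² = 20 / 144 = 0.1389 ≈ 0.14.

C = 0.14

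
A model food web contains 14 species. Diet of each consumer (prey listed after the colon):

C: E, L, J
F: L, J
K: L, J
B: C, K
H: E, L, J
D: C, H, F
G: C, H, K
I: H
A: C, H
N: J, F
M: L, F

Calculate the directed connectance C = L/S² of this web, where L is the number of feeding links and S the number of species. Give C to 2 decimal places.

C = 0.13

The web has S = 14 species and L = 25 feeding links.
C = L / S² = 25 / 196 = 0.1276 ≈ 0.13.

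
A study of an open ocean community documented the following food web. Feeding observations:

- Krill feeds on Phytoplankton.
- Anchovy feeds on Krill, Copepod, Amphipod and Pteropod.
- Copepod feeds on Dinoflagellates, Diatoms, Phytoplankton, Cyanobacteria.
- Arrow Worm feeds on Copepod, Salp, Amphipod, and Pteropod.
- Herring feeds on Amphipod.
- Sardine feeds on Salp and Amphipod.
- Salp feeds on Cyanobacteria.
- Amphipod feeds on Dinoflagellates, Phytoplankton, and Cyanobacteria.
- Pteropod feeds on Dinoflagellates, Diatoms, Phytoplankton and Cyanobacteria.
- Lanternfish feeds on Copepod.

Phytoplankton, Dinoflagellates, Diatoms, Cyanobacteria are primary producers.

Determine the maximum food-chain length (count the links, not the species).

2 links

One longest chain: Phytoplankton → Amphipod → Herring.
It has 3 species and 2 links.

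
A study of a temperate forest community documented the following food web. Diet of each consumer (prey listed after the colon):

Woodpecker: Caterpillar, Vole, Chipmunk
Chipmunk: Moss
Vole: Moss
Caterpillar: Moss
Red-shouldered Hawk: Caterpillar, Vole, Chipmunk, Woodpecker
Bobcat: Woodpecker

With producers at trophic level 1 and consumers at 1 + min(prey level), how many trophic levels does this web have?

4

Producers (level 1): Moss.
Following each consumer down to its lowest-level prey: Moss → Caterpillar → Woodpecker → Bobcat (levels 1 through 4).
All prey of Bobcat (Woodpecker 3) are at level 3 or above, so Bobcat is at level 1 + 3 = 4.
Every consumer has at least one prey at level 3 or below, so none exceeds level 4.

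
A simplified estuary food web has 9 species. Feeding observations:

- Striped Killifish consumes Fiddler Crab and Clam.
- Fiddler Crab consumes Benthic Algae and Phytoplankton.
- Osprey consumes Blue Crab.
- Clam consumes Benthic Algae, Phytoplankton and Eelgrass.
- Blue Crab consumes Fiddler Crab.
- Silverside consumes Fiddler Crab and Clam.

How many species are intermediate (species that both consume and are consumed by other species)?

3

Intermediate species (has both prey and predators): Fiddler Crab, Clam, Blue Crab.
Count: 3.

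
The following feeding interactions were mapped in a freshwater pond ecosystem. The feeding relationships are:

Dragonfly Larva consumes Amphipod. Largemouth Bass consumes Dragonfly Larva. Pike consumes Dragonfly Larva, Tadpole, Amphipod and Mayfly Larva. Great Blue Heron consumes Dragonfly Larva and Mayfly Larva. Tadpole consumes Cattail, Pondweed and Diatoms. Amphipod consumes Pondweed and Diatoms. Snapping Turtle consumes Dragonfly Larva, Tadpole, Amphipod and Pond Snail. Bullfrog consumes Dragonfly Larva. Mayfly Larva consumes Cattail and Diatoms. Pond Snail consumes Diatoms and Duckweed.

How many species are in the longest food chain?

One longest chain: Diatoms → Amphipod → Dragonfly Larva → Largemouth Bass.
It has 4 species and 3 links.

4 species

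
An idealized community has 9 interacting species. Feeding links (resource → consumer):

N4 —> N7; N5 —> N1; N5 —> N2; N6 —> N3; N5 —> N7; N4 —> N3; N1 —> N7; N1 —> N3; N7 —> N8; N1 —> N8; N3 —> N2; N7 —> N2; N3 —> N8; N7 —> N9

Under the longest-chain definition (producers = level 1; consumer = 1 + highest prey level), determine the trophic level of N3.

Trophic level 3

N5 is a producer → level 1.
N1 eats N5 → level 2.
N3 eats N1 (level 2); other prey at levels: N6 1, N4 1 → level 3.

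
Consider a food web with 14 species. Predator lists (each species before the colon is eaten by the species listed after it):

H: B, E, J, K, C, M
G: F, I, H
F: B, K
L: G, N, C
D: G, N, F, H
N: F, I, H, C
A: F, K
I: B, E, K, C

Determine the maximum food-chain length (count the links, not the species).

3 links

One longest chain: D → G → F → B.
It has 4 species and 3 links.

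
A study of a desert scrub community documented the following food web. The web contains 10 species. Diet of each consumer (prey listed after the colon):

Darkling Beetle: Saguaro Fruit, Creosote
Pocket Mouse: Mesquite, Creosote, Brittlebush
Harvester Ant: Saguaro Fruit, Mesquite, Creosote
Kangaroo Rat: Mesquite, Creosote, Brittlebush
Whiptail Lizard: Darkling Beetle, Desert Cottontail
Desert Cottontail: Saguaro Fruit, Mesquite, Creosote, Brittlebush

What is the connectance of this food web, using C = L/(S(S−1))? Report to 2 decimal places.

The web has S = 10 species and L = 17 feeding links.
C = L / (S(S−1)) = 17 / 90 = 0.1889 ≈ 0.19.

C = 0.19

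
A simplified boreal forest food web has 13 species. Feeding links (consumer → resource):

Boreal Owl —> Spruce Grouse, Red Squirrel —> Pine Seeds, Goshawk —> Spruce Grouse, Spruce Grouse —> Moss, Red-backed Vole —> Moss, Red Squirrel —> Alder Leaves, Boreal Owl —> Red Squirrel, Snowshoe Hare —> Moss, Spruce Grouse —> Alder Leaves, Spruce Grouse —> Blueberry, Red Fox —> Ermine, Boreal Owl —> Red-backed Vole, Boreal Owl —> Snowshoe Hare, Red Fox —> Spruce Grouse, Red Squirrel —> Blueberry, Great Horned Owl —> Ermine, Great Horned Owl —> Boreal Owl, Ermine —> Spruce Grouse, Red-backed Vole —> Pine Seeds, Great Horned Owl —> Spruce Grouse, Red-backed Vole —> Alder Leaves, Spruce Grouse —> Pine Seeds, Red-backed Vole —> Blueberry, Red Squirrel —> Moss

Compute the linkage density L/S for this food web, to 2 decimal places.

There are L = 24 links among S = 13 species.
L/S = 24/13 = 1.8462 ≈ 1.85.

L/S = 1.85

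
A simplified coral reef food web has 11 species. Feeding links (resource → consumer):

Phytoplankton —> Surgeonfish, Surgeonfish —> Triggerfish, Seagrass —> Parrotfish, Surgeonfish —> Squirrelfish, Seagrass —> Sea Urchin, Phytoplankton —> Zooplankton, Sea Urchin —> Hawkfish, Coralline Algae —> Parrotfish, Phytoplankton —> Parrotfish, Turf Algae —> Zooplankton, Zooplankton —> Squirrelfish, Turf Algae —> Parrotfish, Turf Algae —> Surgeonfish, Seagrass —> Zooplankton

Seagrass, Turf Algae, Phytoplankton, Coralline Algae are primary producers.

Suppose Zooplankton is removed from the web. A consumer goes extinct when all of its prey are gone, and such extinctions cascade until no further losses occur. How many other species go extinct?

Remove Zooplankton.
Every predator of it retains at least one other prey: Squirrelfish still has Surgeonfish.
No consumer loses all prey, so no secondary extinctions occur.

0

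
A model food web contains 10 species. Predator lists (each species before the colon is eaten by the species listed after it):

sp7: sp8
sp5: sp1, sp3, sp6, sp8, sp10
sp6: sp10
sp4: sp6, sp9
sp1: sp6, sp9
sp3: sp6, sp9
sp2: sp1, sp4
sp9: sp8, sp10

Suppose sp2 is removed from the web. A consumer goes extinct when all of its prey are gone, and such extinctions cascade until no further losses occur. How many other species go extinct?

1

Remove sp2.
Round 1: sp4 (all prey gone) → extinct.
No further losses. Total secondary extinctions: 1.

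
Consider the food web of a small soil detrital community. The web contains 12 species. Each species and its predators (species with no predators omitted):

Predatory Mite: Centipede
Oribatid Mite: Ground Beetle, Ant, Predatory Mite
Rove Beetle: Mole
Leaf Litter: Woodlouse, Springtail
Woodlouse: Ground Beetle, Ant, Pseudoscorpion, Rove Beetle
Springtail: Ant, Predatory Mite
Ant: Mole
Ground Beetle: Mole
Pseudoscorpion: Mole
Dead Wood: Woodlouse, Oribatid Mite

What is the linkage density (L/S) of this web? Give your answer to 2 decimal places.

There are L = 18 links among S = 12 species.
L/S = 18/12 = 1.5000 ≈ 1.50.

L/S = 1.50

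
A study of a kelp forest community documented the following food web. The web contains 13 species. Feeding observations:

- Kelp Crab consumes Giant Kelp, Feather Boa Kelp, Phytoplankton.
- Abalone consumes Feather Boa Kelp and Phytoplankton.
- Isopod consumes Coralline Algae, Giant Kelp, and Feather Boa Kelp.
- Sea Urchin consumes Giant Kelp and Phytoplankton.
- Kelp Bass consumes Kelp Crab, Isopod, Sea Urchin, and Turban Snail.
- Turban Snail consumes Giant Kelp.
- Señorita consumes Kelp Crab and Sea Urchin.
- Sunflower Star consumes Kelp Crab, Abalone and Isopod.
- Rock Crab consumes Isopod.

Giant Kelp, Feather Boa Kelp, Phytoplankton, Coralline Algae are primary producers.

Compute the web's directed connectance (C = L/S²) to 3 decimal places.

The web has S = 13 species and L = 21 feeding links.
C = L / S² = 21 / 169 = 0.1243 ≈ 0.124.

C = 0.124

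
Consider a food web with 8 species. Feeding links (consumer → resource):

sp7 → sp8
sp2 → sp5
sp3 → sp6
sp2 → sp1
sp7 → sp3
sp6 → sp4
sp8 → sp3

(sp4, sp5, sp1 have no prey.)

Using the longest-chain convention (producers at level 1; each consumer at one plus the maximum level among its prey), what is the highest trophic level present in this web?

5

Producers (level 1): sp4, sp5, sp1.
sp4 → sp6 → sp3 → sp8 → sp7 gives sp7 level 5.
No species has a prey at level 5, so no species reaches level 6.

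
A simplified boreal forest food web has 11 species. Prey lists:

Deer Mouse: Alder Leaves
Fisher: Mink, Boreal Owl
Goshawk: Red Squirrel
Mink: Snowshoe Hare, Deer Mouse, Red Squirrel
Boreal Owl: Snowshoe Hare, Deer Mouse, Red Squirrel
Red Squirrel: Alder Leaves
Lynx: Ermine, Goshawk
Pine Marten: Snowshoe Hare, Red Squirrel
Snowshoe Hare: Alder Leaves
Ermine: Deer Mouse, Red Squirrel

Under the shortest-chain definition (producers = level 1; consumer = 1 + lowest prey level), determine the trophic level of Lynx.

Alder Leaves is a producer → level 1.
Deer Mouse eats Alder Leaves → level 2.
Ermine eats Deer Mouse → level 3.
Lynx eats Ermine → level 4.
No prey of Lynx is below level 3, so 4 is the minimum.

Trophic level 4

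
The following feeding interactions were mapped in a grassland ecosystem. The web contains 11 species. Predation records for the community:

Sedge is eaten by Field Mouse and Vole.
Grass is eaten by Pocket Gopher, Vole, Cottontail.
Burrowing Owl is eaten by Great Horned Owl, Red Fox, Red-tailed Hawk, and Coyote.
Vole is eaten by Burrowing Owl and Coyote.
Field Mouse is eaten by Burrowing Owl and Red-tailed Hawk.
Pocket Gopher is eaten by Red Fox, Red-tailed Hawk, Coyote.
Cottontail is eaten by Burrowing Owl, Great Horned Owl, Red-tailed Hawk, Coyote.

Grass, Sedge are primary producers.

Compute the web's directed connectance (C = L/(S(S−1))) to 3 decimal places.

The web has S = 11 species and L = 20 feeding links.
C = L / (S(S−1)) = 20 / 110 = 0.1818 ≈ 0.182.

C = 0.182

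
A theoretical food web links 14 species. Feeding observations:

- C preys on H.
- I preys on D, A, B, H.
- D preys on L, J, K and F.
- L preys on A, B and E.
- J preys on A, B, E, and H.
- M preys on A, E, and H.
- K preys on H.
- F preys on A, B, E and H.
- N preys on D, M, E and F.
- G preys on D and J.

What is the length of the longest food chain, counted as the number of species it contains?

One longest chain: H → K → D → I.
It has 4 species and 3 links.

4 species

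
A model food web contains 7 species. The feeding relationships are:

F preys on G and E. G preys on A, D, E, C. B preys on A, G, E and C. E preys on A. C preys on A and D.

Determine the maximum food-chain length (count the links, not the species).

3 links

One longest chain: D → C → G → F.
It has 4 species and 3 links.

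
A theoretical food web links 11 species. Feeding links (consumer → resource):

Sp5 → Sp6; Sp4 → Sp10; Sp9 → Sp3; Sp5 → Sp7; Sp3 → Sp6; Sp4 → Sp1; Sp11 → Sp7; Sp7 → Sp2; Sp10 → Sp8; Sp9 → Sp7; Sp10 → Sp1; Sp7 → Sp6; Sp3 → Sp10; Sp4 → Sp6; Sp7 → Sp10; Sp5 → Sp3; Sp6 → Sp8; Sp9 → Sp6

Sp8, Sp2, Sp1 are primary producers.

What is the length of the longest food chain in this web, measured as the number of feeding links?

One longest chain: Sp8 → Sp10 → Sp3 → Sp5.
It has 4 species and 3 links.

3 links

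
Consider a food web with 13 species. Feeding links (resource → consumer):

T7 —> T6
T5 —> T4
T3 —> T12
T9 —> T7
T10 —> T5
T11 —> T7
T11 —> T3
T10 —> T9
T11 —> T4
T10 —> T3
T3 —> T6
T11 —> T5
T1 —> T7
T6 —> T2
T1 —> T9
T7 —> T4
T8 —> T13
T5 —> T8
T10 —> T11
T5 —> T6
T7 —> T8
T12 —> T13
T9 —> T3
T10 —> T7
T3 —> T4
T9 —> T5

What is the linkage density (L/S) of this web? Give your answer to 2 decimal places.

There are L = 26 links among S = 13 species.
L/S = 26/13 = 2.0000 ≈ 2.00.

L/S = 2.00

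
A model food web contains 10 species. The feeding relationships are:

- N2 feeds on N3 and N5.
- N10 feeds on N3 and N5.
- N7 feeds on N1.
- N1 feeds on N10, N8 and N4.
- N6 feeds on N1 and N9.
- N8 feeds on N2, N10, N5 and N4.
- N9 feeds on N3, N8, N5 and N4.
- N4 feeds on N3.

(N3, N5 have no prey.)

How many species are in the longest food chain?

5 species

One longest chain: N3 → N10 → N8 → N1 → N7.
It has 5 species and 4 links.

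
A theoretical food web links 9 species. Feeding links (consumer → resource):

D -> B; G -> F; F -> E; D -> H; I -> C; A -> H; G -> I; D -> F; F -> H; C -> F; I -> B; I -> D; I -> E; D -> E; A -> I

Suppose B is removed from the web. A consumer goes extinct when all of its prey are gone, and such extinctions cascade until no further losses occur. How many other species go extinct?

0

Remove B.
Every predator of it retains at least one other prey: D still has E, H, F; I still has E, D, C.
No consumer loses all prey, so no secondary extinctions occur.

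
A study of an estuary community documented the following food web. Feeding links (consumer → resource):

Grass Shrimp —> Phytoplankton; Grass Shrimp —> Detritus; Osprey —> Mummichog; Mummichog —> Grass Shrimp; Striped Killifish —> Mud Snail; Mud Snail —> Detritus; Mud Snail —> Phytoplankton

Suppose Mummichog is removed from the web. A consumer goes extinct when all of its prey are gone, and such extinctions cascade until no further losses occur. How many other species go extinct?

Remove Mummichog.
Round 1: Osprey (all prey gone) → extinct.
No further losses. Total secondary extinctions: 1.

1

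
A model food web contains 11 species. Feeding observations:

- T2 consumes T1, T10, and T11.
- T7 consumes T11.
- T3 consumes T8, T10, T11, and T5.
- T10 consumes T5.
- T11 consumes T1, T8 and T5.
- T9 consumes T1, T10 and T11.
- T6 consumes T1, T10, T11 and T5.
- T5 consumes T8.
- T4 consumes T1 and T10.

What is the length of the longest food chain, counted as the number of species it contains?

4 species

One longest chain: T8 → T5 → T11 → T3.
It has 4 species and 3 links.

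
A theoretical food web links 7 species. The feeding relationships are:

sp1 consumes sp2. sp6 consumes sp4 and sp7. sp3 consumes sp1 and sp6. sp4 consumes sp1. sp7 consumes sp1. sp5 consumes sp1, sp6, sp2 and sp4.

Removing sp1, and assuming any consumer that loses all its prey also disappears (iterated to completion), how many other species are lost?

4

Remove sp1.
Round 1: sp4 (all prey gone), sp7 (all prey gone) → extinct.
Round 2: sp6 (all prey gone) → extinct.
Round 3: sp3 (all prey gone) → extinct.
No further losses. Total secondary extinctions: 4.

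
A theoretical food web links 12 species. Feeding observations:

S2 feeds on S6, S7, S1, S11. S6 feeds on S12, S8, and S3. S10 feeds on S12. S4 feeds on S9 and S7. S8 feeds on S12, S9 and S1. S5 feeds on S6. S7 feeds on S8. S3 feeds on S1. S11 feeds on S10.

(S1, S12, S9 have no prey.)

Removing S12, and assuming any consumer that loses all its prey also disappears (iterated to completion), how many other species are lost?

2

Remove S12.
Round 1: S10 (all prey gone) → extinct.
Round 2: S11 (all prey gone) → extinct.
No further losses. Total secondary extinctions: 2.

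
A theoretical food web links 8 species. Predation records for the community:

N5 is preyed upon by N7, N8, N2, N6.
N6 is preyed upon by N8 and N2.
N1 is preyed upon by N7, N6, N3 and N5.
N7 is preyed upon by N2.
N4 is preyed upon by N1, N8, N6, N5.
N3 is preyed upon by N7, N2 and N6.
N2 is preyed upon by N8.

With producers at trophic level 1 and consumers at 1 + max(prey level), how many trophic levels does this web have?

Producers (level 1): N4.
N4 → N1 → N3 → N7 → N2 → N8 gives N8 level 6.
No species has a prey at level 6, so no species reaches level 7.

6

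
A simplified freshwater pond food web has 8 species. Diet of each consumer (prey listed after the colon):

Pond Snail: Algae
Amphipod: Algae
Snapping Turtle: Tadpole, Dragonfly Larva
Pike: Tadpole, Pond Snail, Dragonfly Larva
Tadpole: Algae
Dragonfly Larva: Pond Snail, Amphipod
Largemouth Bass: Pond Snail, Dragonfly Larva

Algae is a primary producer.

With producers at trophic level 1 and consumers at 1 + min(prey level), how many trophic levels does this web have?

3

Producers (level 1): Algae.
Following each consumer down to its lowest-level prey: Algae → Pond Snail → Largemouth Bass (levels 1 through 3).
All prey of Largemouth Bass (Pond Snail 2, Dragonfly Larva 3) are at level 2 or above, so Largemouth Bass is at level 1 + 2 = 3.
Every consumer has at least one prey at level 2 or below, so none exceeds level 3.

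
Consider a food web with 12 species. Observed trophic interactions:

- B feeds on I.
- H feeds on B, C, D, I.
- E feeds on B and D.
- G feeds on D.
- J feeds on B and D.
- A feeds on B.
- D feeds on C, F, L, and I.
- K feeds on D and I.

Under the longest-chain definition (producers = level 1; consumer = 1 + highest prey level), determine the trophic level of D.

Trophic level 2

F is a producer → level 1.
D eats F (level 1); other prey at levels: L 1, I 1, C 1 → level 2.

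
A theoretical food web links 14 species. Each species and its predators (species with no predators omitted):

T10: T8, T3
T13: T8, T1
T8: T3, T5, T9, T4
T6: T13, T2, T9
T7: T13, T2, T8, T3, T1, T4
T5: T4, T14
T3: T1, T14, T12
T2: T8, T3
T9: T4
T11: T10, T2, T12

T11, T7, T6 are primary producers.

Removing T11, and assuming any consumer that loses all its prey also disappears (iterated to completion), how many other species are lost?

1

Remove T11.
Round 1: T10 (all prey gone) → extinct.
No further losses. Total secondary extinctions: 1.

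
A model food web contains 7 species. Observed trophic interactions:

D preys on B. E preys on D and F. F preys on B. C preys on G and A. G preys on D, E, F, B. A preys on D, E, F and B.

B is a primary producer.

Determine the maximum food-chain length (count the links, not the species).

One longest chain: B → D → E → G → C.
It has 5 species and 4 links.

4 links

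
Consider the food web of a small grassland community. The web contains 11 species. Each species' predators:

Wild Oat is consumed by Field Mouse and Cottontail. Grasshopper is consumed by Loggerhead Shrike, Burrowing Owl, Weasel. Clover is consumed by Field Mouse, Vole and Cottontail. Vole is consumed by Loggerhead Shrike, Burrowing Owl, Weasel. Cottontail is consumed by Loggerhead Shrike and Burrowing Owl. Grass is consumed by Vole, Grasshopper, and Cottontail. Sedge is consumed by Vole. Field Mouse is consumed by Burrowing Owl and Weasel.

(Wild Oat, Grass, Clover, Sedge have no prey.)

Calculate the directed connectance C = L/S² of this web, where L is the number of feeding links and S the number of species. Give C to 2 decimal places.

C = 0.16

The web has S = 11 species and L = 19 feeding links.
C = L / S² = 19 / 121 = 0.1570 ≈ 0.16.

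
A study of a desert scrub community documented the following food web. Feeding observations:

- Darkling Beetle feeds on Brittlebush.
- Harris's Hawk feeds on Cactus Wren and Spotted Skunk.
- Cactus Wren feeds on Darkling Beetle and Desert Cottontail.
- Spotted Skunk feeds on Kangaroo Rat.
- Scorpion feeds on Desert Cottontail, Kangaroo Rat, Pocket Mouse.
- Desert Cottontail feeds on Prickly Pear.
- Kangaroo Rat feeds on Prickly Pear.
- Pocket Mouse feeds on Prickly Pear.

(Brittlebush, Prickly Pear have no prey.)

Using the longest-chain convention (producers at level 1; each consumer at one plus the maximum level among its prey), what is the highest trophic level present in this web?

4

Producers (level 1): Brittlebush, Prickly Pear.
Prickly Pear → Desert Cottontail → Cactus Wren → Harris's Hawk gives Harris's Hawk level 4.
No species has a prey at level 4, so no species reaches level 5.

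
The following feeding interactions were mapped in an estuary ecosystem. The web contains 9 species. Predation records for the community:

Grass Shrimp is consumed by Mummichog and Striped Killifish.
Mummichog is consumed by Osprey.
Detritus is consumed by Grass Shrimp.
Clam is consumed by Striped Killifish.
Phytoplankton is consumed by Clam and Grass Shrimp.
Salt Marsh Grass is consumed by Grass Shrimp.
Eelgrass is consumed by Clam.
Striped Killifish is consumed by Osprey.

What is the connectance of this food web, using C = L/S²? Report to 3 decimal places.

C = 0.123

The web has S = 9 species and L = 10 feeding links.
C = L / S² = 10 / 81 = 0.1235 ≈ 0.123.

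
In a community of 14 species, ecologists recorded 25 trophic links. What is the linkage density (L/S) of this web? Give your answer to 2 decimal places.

L/S = 1.79

There are L = 25 links among S = 14 species.
L/S = 25/14 = 1.7857 ≈ 1.79.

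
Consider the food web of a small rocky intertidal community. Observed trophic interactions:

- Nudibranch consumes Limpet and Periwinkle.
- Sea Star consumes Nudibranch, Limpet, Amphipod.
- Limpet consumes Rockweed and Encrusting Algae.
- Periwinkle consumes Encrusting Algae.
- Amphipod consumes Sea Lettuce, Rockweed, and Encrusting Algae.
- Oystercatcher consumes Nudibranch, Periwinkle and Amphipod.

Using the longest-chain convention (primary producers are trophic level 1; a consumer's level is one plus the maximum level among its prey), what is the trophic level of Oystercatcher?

Trophic level 4

Rockweed is a producer → level 1.
Limpet eats Rockweed (level 1); other prey at levels: Encrusting Algae 1 → level 2.
Nudibranch eats Limpet (level 2); other prey at levels: Periwinkle 2 → level 3.
Oystercatcher eats Nudibranch (level 3); other prey at levels: Periwinkle 2, Amphipod 2 → level 4.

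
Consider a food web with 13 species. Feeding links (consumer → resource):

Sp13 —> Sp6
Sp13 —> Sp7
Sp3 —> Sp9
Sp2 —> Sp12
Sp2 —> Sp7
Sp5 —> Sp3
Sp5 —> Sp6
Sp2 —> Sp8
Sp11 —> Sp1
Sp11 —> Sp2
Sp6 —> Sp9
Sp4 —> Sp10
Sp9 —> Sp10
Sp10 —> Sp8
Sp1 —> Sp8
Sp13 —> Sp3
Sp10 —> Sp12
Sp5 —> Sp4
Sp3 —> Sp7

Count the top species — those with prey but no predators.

3

Top species (has prey, but nothing eats it): Sp11, Sp5, Sp13.
Count: 3.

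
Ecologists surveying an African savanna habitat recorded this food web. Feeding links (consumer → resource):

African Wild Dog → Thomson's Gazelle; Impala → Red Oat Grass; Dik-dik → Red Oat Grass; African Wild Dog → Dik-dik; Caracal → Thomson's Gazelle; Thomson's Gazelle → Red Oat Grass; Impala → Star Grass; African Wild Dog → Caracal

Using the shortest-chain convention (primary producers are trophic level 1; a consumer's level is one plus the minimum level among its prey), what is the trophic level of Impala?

Trophic level 2

Red Oat Grass is a producer → level 1.
Impala eats Red Oat Grass → level 2.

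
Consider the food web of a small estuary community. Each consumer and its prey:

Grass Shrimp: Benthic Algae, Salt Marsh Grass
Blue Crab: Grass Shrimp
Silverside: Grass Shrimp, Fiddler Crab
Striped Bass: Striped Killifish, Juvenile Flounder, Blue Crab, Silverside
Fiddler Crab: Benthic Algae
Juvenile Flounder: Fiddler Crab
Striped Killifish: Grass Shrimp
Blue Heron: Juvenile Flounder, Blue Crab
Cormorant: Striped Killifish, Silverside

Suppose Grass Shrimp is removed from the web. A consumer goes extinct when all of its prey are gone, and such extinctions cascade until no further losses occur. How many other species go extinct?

Remove Grass Shrimp.
Round 1: Striped Killifish (all prey gone), Blue Crab (all prey gone) → extinct.
No further losses. Total secondary extinctions: 2.

2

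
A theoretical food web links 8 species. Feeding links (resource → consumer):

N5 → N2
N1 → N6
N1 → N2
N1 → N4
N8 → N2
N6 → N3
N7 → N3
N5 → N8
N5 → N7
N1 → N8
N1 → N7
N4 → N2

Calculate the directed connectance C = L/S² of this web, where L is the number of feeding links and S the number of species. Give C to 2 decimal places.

The web has S = 8 species and L = 12 feeding links.
C = L / S² = 12 / 64 = 0.1875 ≈ 0.19.

C = 0.19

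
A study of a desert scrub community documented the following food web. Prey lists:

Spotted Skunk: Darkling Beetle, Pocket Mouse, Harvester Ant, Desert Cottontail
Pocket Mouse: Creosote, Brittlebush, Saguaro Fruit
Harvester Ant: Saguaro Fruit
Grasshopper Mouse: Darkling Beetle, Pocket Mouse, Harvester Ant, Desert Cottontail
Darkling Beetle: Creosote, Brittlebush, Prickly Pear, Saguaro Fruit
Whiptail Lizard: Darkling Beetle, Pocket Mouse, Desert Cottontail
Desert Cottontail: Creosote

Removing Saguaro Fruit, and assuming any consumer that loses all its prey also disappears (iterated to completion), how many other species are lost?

Remove Saguaro Fruit.
Round 1: Harvester Ant (all prey gone) → extinct.
No further losses. Total secondary extinctions: 1.

1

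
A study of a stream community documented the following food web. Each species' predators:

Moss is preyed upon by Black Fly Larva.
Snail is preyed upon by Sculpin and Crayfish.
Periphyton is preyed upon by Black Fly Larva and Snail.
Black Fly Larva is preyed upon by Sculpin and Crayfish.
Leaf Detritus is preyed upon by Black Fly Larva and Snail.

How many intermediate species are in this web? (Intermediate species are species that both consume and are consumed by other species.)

2

Intermediate species (has both prey and predators): Snail, Black Fly Larva.
Count: 2.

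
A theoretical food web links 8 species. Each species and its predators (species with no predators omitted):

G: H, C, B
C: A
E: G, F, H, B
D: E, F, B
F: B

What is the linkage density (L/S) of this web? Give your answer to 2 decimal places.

There are L = 12 links among S = 8 species.
L/S = 12/8 = 1.5000 ≈ 1.50.

L/S = 1.50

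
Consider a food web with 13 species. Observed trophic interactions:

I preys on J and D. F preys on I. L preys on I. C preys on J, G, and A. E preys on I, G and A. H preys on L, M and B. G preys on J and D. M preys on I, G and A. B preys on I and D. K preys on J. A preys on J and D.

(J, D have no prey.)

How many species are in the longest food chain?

One longest chain: J → A → M → H.
It has 4 species and 3 links.

4 species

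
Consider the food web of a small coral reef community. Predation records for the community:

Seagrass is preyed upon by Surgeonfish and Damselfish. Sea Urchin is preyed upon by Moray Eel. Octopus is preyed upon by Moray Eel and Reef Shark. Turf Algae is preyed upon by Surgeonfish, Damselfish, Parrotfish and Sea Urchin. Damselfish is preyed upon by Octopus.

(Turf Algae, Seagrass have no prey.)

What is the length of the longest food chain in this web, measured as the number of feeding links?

One longest chain: Turf Algae → Damselfish → Octopus → Moray Eel.
It has 4 species and 3 links.

3 links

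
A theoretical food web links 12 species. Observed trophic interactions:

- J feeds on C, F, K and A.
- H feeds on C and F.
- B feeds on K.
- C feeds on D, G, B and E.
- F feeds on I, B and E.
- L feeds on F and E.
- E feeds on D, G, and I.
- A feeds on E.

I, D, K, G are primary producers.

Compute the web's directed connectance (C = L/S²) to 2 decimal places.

The web has S = 12 species and L = 20 feeding links.
C = L / S² = 20 / 144 = 0.1389 ≈ 0.14.

C = 0.14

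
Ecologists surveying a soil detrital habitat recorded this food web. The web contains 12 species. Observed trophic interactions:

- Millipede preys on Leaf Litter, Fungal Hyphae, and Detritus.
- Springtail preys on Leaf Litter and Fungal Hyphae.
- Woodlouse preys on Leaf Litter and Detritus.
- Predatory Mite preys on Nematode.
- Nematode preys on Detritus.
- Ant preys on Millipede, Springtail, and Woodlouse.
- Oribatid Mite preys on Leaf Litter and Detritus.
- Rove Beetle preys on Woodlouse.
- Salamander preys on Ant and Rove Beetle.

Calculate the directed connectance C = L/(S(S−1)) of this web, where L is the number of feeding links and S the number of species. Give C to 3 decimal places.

C = 0.129

The web has S = 12 species and L = 17 feeding links.
C = L / (S(S−1)) = 17 / 132 = 0.1288 ≈ 0.129.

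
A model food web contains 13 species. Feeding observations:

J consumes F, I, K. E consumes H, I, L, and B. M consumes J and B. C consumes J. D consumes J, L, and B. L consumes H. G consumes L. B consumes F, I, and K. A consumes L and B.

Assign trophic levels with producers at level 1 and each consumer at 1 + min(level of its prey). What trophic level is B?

Trophic level 2

K is a producer → level 1.
B eats K → level 2.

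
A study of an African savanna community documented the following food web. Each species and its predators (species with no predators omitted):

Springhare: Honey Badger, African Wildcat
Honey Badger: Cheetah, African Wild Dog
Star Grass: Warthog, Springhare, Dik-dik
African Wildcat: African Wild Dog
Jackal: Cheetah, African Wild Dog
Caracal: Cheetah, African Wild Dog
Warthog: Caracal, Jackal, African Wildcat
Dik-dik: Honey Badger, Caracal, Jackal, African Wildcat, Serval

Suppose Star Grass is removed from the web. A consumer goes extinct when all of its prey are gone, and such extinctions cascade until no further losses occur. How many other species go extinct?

Remove Star Grass.
Round 1: Warthog (all prey gone), Springhare (all prey gone), Dik-dik (all prey gone) → extinct.
Round 2: Honey Badger (all prey gone), Caracal (all prey gone), Jackal (all prey gone), African Wildcat (all prey gone), Serval (all prey gone) → extinct.
Round 3: Cheetah (all prey gone), African Wild Dog (all prey gone) → extinct.
No further losses. Total secondary extinctions: 10.

10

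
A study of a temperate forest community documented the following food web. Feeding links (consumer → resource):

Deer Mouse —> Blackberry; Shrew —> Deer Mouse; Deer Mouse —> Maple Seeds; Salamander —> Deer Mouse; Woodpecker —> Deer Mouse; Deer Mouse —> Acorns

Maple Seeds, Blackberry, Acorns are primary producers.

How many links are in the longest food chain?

2 links

One longest chain: Maple Seeds → Deer Mouse → Shrew.
It has 3 species and 2 links.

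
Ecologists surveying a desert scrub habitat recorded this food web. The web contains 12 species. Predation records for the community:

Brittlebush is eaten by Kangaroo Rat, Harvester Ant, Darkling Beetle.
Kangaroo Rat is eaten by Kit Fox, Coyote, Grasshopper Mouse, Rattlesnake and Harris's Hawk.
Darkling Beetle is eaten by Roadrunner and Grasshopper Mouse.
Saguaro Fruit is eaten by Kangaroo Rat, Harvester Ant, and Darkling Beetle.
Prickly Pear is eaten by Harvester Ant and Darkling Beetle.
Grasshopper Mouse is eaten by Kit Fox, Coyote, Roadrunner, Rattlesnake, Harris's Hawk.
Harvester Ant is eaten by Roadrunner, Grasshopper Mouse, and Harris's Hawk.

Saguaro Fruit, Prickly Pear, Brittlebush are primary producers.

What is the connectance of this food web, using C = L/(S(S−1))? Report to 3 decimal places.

The web has S = 12 species and L = 23 feeding links.
C = L / (S(S−1)) = 23 / 132 = 0.1742 ≈ 0.174.

C = 0.174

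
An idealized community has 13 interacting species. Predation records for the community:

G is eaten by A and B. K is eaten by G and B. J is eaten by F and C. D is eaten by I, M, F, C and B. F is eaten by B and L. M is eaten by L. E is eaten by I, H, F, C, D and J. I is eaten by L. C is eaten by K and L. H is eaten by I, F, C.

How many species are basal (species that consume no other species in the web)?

1

Basal species (no prey listed): E.
Count: 1.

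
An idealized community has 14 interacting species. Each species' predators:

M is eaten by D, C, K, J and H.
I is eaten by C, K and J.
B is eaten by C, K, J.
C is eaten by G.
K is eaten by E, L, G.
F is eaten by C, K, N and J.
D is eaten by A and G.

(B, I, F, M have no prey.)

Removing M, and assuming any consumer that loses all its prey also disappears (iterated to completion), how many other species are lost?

Remove M.
Round 1: D (all prey gone), H (all prey gone) → extinct.
Round 2: A (all prey gone) → extinct.
No further losses. Total secondary extinctions: 3.

3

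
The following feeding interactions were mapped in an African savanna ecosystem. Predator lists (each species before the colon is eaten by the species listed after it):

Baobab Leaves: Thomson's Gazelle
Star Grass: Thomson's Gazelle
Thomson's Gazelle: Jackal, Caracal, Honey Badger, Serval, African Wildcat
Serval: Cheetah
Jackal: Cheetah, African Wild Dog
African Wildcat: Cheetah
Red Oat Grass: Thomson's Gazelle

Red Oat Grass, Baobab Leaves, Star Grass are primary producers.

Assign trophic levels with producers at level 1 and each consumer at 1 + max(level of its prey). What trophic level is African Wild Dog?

Red Oat Grass is a producer → level 1.
Thomson's Gazelle eats Red Oat Grass (level 1); other prey at levels: Baobab Leaves 1, Star Grass 1 → level 2.
Jackal eats Thomson's Gazelle → level 3.
African Wild Dog eats Jackal → level 4.

Trophic level 4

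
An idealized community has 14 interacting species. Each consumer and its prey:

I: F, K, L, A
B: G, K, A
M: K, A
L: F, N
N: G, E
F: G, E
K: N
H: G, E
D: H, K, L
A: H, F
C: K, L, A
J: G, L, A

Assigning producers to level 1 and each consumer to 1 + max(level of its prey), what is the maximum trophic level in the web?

Producers (level 1): G, E.
G → N → K → B gives B level 4.
No species has a prey at level 4, so no species reaches level 5.

4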